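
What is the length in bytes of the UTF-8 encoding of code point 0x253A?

3

U+253A = 0x253A. UTF-8 uses 1 byte below 0x80, 2 below 0x800, 3 below 0x10000, 4 up to 0x10FFFF. 0x253A is in U+0800–U+FFFF → 3 bytes.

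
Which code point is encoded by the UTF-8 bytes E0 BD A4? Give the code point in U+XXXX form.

Leading byte 0xE0 = 11100000 matches 1110xxxx → 3-byte sequence.
Byte 1: 0xE0 = 11100000, payload 0000 (4 bits).
Byte 2: 0xBD = 10111101 (10xxxxxx ✓), payload 111101.
Byte 3: 0xA4 = 10100100 (10xxxxxx ✓), payload 100100.
Concatenate: 0000111101100100 = 0xF64 (16 bits → U+0F64).

U+0F64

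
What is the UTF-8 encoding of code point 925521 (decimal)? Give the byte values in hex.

U+E1F51 = 0xE1F51 = 925521 decimal. In range U+10000–U+10FFFF → 4-byte form: 11110xxx 10xxxxxx 10xxxxxx 10xxxxxx.
Binary (21 bits): 011100001111101010001.
Split 3+6+6+6: 011 | 100001 | 111101 | 010001.
Byte 1: 11110011 = 0xF3.
Byte 2: 10100001 = 0xA1.
Byte 3: 10111101 = 0xBD.
Byte 4: 10010001 = 0x91.

F3 A1 BD 91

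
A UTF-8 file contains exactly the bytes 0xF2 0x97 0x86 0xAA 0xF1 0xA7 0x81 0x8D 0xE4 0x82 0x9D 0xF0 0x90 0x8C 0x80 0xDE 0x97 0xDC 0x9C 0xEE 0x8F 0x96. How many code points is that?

7

Byte at offset 0: 0xF2 = 11110010 → 4-byte char (#1). Advance 4.
Byte at offset 4: 0xF1 = 11110001 → 4-byte char (#2). Advance 4.
Byte at offset 8: 0xE4 = 11100100 → 3-byte char (#3). Advance 3.
Byte at offset 11: 0xF0 = 11110000 → 4-byte char (#4). Advance 4.
Byte at offset 15: 0xDE = 11011110 → 2-byte char (#5). Advance 2.
Byte at offset 17: 0xDC = 11011100 → 2-byte char (#6). Advance 2.
Byte at offset 19: 0xEE = 11101110 → 3-byte char (#7). Advance 3.
Reached end at offset 22 after 7 code points.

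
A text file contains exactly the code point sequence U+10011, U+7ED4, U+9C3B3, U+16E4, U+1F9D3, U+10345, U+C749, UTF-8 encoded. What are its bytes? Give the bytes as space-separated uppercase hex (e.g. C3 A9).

F0 90 80 91 E7 BB 94 F2 9C 8E B3 E1 9B A4 F0 9F A7 93 F0 90 8D 85 EC 9D 89

U+10011: 4-byte form → F0 90 80 91.
U+7ED4: 3-byte form → E7 BB 94.
U+9C3B3: 4-byte form → F2 9C 8E B3.
U+16E4: 3-byte form → E1 9B A4.
U+1F9D3: 4-byte form → F0 9F A7 93.
U+10345: 4-byte form → F0 90 8D 85.
U+C749: 3-byte form → EC 9D 89.
Concatenated (25 bytes): F0 90 80 91 E7 BB 94 F2 9C 8E B3 E1 9B A4 F0 9F A7 93 F0 90 8D 85 EC 9D 89.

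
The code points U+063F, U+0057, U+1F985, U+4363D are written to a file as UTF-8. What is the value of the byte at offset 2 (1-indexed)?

0xBF

1-indexed offset 2 is 0-indexed offset 1.
U+063F → 2-byte form D8 BF at offsets 0–1.
Offset 1 falls in char 1's range; it's byte 2 of D8 BF = 0xBF.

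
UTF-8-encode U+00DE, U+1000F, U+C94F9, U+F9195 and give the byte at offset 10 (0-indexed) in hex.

0xF3

U+00DE → 2-byte form C3 9E at offsets 0–1.
U+1000F → 4-byte form F0 90 80 8F at offsets 2–5.
U+C94F9 → 4-byte form F3 89 93 B9 at offsets 6–9.
U+F9195 → 4-byte form F3 B9 86 95 at offsets 10–13.
Offset 10 falls in char 4's range; it's byte 1 of F3 B9 86 95 = 0xF3.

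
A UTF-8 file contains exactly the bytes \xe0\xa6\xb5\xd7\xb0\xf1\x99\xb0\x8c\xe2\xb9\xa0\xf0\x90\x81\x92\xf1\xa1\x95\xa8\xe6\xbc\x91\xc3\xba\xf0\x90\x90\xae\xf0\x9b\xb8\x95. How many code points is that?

Byte at offset 0: 0xE0 = 11100000 → 3-byte char (#1). Advance 3.
Byte at offset 3: 0xD7 = 11010111 → 2-byte char (#2). Advance 2.
Byte at offset 5: 0xF1 = 11110001 → 4-byte char (#3). Advance 4.
Byte at offset 9: 0xE2 = 11100010 → 3-byte char (#4). Advance 3.
Byte at offset 12: 0xF0 = 11110000 → 4-byte char (#5). Advance 4.
Byte at offset 16: 0xF1 = 11110001 → 4-byte char (#6). Advance 4.
Byte at offset 20: 0xE6 = 11100110 → 3-byte char (#7). Advance 3.
Byte at offset 23: 0xC3 = 11000011 → 2-byte char (#8). Advance 2.
Byte at offset 25: 0xF0 = 11110000 → 4-byte char (#9). Advance 4.
Byte at offset 29: 0xF0 = 11110000 → 4-byte char (#10). Advance 4.
Reached end at offset 33 after 10 code points.

10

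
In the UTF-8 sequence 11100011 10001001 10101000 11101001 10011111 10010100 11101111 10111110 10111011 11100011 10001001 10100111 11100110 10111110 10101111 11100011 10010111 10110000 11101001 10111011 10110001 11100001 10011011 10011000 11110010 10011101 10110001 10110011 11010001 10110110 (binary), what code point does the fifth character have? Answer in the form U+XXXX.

Offset 0: leading byte 0xE3 = 11100011 → 3-byte char #1 = E3 89 A8.
Offset 3: leading byte 0xE9 = 11101001 → 3-byte char #2 = E9 9F 94.
Offset 6: leading byte 0xEF = 11101111 → 3-byte char #3 = EF BE BB.
Offset 9: leading byte 0xE3 = 11100011 → 3-byte char #4 = E3 89 A7.
Offset 12: leading byte 0xE6 = 11100110 → 3-byte char #5 = E6 BE AF.
Leading byte 0xE6 = 11100110 matches 1110xxxx → 3-byte sequence.
Byte 1: 0xE6 = 11100110, payload 0110 (4 bits).
Byte 2: 0xBE = 10111110 (10xxxxxx ✓), payload 111110.
Byte 3: 0xAF = 10101111 (10xxxxxx ✓), payload 101111.
Concatenate: 0110111110101111 = 0x6FAF (16 bits → U+6FAF).

U+6FAF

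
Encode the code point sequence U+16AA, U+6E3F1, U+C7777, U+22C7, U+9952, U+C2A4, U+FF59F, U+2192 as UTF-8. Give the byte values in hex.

U+16AA: 3-byte form → E1 9A AA.
U+6E3F1: 4-byte form → F1 AE 8F B1.
U+C7777: 4-byte form → F3 87 9D B7.
U+22C7: 3-byte form → E2 8B 87.
U+9952: 3-byte form → E9 A5 92.
U+C2A4: 3-byte form → EC 8A A4.
U+FF59F: 4-byte form → F3 BF 96 9F.
U+2192: 3-byte form → E2 86 92.
Concatenated (27 bytes): E1 9A AA F1 AE 8F B1 F3 87 9D B7 E2 8B 87 E9 A5 92 EC 8A A4 F3 BF 96 9F E2 86 92.

E1 9A AA F1 AE 8F B1 F3 87 9D B7 E2 8B 87 E9 A5 92 EC 8A A4 F3 BF 96 9F E2 86 92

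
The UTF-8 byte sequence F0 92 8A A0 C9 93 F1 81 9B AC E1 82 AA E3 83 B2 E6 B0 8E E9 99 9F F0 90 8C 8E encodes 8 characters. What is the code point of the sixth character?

Offset 0: leading byte 0xF0 = 11110000 → 4-byte char #1 = F0 92 8A A0.
Offset 4: leading byte 0xC9 = 11001001 → 2-byte char #2 = C9 93.
Offset 6: leading byte 0xF1 = 11110001 → 4-byte char #3 = F1 81 9B AC.
Offset 10: leading byte 0xE1 = 11100001 → 3-byte char #4 = E1 82 AA.
Offset 13: leading byte 0xE3 = 11100011 → 3-byte char #5 = E3 83 B2.
Offset 16: leading byte 0xE6 = 11100110 → 3-byte char #6 = E6 B0 8E.
Leading byte 0xE6 = 11100110 matches 1110xxxx → 3-byte sequence.
Byte 1: 0xE6 = 11100110, payload 0110 (4 bits).
Byte 2: 0xB0 = 10110000 (10xxxxxx ✓), payload 110000.
Byte 3: 0x8E = 10001110 (10xxxxxx ✓), payload 001110.
Concatenate: 0110110000001110 = 0x6C0E (16 bits → U+6C0E).

U+6C0E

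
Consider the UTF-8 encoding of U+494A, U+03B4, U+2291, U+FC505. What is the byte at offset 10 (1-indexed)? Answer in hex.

0xBC

1-indexed offset 10 is 0-indexed offset 9.
U+494A → 3-byte form E4 A5 8A at offsets 0–2.
U+03B4 → 2-byte form CE B4 at offsets 3–4.
U+2291 → 3-byte form E2 8A 91 at offsets 5–7.
U+FC505 → 4-byte form F3 BC 94 85 at offsets 8–11.
Offset 9 falls in char 4's range; it's byte 2 of F3 BC 94 85 = 0xBC.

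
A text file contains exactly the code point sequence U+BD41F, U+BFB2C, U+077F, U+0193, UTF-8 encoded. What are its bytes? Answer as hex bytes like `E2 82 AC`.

U+BD41F: 4-byte form → F2 BD 90 9F.
U+BFB2C: 4-byte form → F2 BF AC AC.
U+077F: 2-byte form → DD BF.
U+0193: 2-byte form → C6 93.
Concatenated (12 bytes): F2 BD 90 9F F2 BF AC AC DD BF C6 93.

F2 BD 90 9F F2 BF AC AC DD BF C6 93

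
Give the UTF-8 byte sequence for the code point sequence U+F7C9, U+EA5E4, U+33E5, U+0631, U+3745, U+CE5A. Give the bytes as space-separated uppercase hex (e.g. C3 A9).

U+F7C9: 3-byte form → EF 9F 89.
U+EA5E4: 4-byte form → F3 AA 97 A4.
U+33E5: 3-byte form → E3 8F A5.
U+0631: 2-byte form → D8 B1.
U+3745: 3-byte form → E3 9D 85.
U+CE5A: 3-byte form → EC B9 9A.
Concatenated (18 bytes): EF 9F 89 F3 AA 97 A4 E3 8F A5 D8 B1 E3 9D 85 EC B9 9A.

EF 9F 89 F3 AA 97 A4 E3 8F A5 D8 B1 E3 9D 85 EC B9 9A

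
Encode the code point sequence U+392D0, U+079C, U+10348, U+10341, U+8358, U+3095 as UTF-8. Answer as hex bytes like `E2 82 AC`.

F0 B9 8B 90 DE 9C F0 90 8D 88 F0 90 8D 81 E8 8D 98 E3 82 95

U+392D0: 4-byte form → F0 B9 8B 90.
U+079C: 2-byte form → DE 9C.
U+10348: 4-byte form → F0 90 8D 88.
U+10341: 4-byte form → F0 90 8D 81.
U+8358: 3-byte form → E8 8D 98.
U+3095: 3-byte form → E3 82 95.
Concatenated (20 bytes): F0 B9 8B 90 DE 9C F0 90 8D 88 F0 90 8D 81 E8 8D 98 E3 82 95.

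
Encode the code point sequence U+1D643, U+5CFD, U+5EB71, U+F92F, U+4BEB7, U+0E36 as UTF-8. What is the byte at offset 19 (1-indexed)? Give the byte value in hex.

1-indexed offset 19 is 0-indexed offset 18.
U+1D643 → 4-byte form F0 9D 99 83 at offsets 0–3.
U+5CFD → 3-byte form E5 B3 BD at offsets 4–6.
U+5EB71 → 4-byte form F1 9E AD B1 at offsets 7–10.
U+F92F → 3-byte form EF A4 AF at offsets 11–13.
U+4BEB7 → 4-byte form F1 8B BA B7 at offsets 14–17.
U+0E36 → 3-byte form E0 B8 B6 at offsets 18–20.
Offset 18 falls in char 6's range; it's byte 1 of E0 B8 B6 = 0xE0.

0xE0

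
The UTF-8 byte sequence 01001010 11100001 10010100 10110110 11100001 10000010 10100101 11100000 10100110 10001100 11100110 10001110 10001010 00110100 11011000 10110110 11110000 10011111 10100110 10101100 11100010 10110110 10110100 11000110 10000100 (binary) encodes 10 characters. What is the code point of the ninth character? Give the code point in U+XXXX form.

U+2DB4

Offset 0: leading byte 0x4A = 01001010 → 1-byte char #1 = 4A.
Offset 1: leading byte 0xE1 = 11100001 → 3-byte char #2 = E1 94 B6.
Offset 4: leading byte 0xE1 = 11100001 → 3-byte char #3 = E1 82 A5.
Offset 7: leading byte 0xE0 = 11100000 → 3-byte char #4 = E0 A6 8C.
Offset 10: leading byte 0xE6 = 11100110 → 3-byte char #5 = E6 8E 8A.
Offset 13: leading byte 0x34 = 00110100 → 1-byte char #6 = 34.
Offset 14: leading byte 0xD8 = 11011000 → 2-byte char #7 = D8 B6.
Offset 16: leading byte 0xF0 = 11110000 → 4-byte char #8 = F0 9F A6 AC.
Offset 20: leading byte 0xE2 = 11100010 → 3-byte char #9 = E2 B6 B4.
Leading byte 0xE2 = 11100010 matches 1110xxxx → 3-byte sequence.
Byte 1: 0xE2 = 11100010, payload 0010 (4 bits).
Byte 2: 0xB6 = 10110110 (10xxxxxx ✓), payload 110110.
Byte 3: 0xB4 = 10110100 (10xxxxxx ✓), payload 110100.
Concatenate: 0010110110110100 = 0x2DB4 (16 bits → U+2DB4).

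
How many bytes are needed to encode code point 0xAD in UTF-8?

2

U+00AD = 0xAD. UTF-8 uses 1 byte below 0x80, 2 below 0x800, 3 below 0x10000, 4 up to 0x10FFFF. 0xAD is in U+0080–U+07FF → 2 bytes.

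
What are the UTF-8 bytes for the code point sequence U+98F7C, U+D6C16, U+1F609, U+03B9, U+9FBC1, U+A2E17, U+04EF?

U+98F7C: 4-byte form → F2 98 BD BC.
U+D6C16: 4-byte form → F3 96 B0 96.
U+1F609: 4-byte form → F0 9F 98 89.
U+03B9: 2-byte form → CE B9.
U+9FBC1: 4-byte form → F2 9F AF 81.
U+A2E17: 4-byte form → F2 A2 B8 97.
U+04EF: 2-byte form → D3 AF.
Concatenated (24 bytes): F2 98 BD BC F3 96 B0 96 F0 9F 98 89 CE B9 F2 9F AF 81 F2 A2 B8 97 D3 AF.

F2 98 BD BC F3 96 B0 96 F0 9F 98 89 CE B9 F2 9F AF 81 F2 A2 B8 97 D3 AF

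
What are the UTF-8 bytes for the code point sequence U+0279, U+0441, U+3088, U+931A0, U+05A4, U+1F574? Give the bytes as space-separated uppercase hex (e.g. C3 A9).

C9 B9 D1 81 E3 82 88 F2 93 86 A0 D6 A4 F0 9F 95 B4

U+0279: 2-byte form → C9 B9.
U+0441: 2-byte form → D1 81.
U+3088: 3-byte form → E3 82 88.
U+931A0: 4-byte form → F2 93 86 A0.
U+05A4: 2-byte form → D6 A4.
U+1F574: 4-byte form → F0 9F 95 B4.
Concatenated (17 bytes): C9 B9 D1 81 E3 82 88 F2 93 86 A0 D6 A4 F0 9F 95 B4.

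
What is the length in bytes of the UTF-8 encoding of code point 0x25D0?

3

U+25D0 = 0x25D0. UTF-8 uses 1 byte below 0x80, 2 below 0x800, 3 below 0x10000, 4 up to 0x10FFFF. 0x25D0 is in U+0800–U+FFFF → 3 bytes.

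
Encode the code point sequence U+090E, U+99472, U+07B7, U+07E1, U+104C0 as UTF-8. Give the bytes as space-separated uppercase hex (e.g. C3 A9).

U+090E: 3-byte form → E0 A4 8E.
U+99472: 4-byte form → F2 99 91 B2.
U+07B7: 2-byte form → DE B7.
U+07E1: 2-byte form → DF A1.
U+104C0: 4-byte form → F0 90 93 80.
Concatenated (15 bytes): E0 A4 8E F2 99 91 B2 DE B7 DF A1 F0 90 93 80.

E0 A4 8E F2 99 91 B2 DE B7 DF A1 F0 90 93 80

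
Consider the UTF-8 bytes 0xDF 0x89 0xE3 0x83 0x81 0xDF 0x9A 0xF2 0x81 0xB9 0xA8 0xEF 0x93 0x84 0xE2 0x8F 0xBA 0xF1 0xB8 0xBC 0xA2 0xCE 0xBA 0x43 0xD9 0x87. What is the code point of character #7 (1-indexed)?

Offset 0: leading byte 0xDF = 11011111 → 2-byte char #1 = DF 89.
Offset 2: leading byte 0xE3 = 11100011 → 3-byte char #2 = E3 83 81.
Offset 5: leading byte 0xDF = 11011111 → 2-byte char #3 = DF 9A.
Offset 7: leading byte 0xF2 = 11110010 → 4-byte char #4 = F2 81 B9 A8.
Offset 11: leading byte 0xEF = 11101111 → 3-byte char #5 = EF 93 84.
Offset 14: leading byte 0xE2 = 11100010 → 3-byte char #6 = E2 8F BA.
Offset 17: leading byte 0xF1 = 11110001 → 4-byte char #7 = F1 B8 BC A2.
Leading byte 0xF1 = 11110001 matches 11110xxx → 4-byte sequence.
Byte 1: 0xF1 = 11110001, payload 001 (3 bits).
Byte 2: 0xB8 = 10111000 (10xxxxxx ✓), payload 111000.
Byte 3: 0xBC = 10111100 (10xxxxxx ✓), payload 111100.
Byte 4: 0xA2 = 10100010 (10xxxxxx ✓), payload 100010.
Concatenate: 001111000111100100010 = 0x78F22 (21 bits → U+78F22).

U+78F22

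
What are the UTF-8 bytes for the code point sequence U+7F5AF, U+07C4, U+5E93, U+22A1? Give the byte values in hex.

U+7F5AF: 4-byte form → F1 BF 96 AF.
U+07C4: 2-byte form → DF 84.
U+5E93: 3-byte form → E5 BA 93.
U+22A1: 3-byte form → E2 8A A1.
Concatenated (12 bytes): F1 BF 96 AF DF 84 E5 BA 93 E2 8A A1.

F1 BF 96 AF DF 84 E5 BA 93 E2 8A A1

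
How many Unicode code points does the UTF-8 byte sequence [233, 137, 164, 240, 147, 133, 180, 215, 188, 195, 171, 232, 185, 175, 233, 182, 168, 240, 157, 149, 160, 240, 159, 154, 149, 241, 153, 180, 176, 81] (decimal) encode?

10

Byte at offset 0: 0xE9 = 11101001 → 3-byte char (#1). Advance 3.
Byte at offset 3: 0xF0 = 11110000 → 4-byte char (#2). Advance 4.
Byte at offset 7: 0xD7 = 11010111 → 2-byte char (#3). Advance 2.
Byte at offset 9: 0xC3 = 11000011 → 2-byte char (#4). Advance 2.
Byte at offset 11: 0xE8 = 11101000 → 3-byte char (#5). Advance 3.
Byte at offset 14: 0xE9 = 11101001 → 3-byte char (#6). Advance 3.
Byte at offset 17: 0xF0 = 11110000 → 4-byte char (#7). Advance 4.
Byte at offset 21: 0xF0 = 11110000 → 4-byte char (#8). Advance 4.
Byte at offset 25: 0xF1 = 11110001 → 4-byte char (#9). Advance 4.
Byte at offset 29: 0x51 = 01010001 → 1-byte char (#10). Advance 1.
Reached end at offset 30 after 10 code points.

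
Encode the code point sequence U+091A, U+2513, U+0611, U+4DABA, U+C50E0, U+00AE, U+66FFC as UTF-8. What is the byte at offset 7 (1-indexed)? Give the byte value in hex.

0xD8

1-indexed offset 7 is 0-indexed offset 6.
U+091A → 3-byte form E0 A4 9A at offsets 0–2.
U+2513 → 3-byte form E2 94 93 at offsets 3–5.
U+0611 → 2-byte form D8 91 at offsets 6–7.
Offset 6 falls in char 3's range; it's byte 1 of D8 91 = 0xD8.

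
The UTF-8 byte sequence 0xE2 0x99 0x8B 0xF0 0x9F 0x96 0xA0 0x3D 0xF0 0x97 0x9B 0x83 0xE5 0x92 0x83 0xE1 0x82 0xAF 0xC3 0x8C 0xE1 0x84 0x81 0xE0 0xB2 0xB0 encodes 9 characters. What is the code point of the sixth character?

U+10AF

Offset 0: leading byte 0xE2 = 11100010 → 3-byte char #1 = E2 99 8B.
Offset 3: leading byte 0xF0 = 11110000 → 4-byte char #2 = F0 9F 96 A0.
Offset 7: leading byte 0x3D = 00111101 → 1-byte char #3 = 3D.
Offset 8: leading byte 0xF0 = 11110000 → 4-byte char #4 = F0 97 9B 83.
Offset 12: leading byte 0xE5 = 11100101 → 3-byte char #5 = E5 92 83.
Offset 15: leading byte 0xE1 = 11100001 → 3-byte char #6 = E1 82 AF.
Leading byte 0xE1 = 11100001 matches 1110xxxx → 3-byte sequence.
Byte 1: 0xE1 = 11100001, payload 0001 (4 bits).
Byte 2: 0x82 = 10000010 (10xxxxxx ✓), payload 000010.
Byte 3: 0xAF = 10101111 (10xxxxxx ✓), payload 101111.
Concatenate: 0001000010101111 = 0x10AF (16 bits → U+10AF).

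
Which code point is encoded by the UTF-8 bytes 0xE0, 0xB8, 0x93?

U+0E13

Leading byte 0xE0 = 11100000 matches 1110xxxx → 3-byte sequence.
Byte 1: 0xE0 = 11100000, payload 0000 (4 bits).
Byte 2: 0xB8 = 10111000 (10xxxxxx ✓), payload 111000.
Byte 3: 0x93 = 10010011 (10xxxxxx ✓), payload 010011.
Concatenate: 0000111000010011 = 0xE13 (16 bits → U+0E13).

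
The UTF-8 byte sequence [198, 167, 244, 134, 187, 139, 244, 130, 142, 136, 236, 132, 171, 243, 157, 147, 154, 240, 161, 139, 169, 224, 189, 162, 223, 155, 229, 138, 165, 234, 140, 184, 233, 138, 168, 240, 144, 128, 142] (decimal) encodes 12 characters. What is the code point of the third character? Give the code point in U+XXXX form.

U+102388

Offset 0: leading byte 0xC6 = 11000110 → 2-byte char #1 = C6 A7.
Offset 2: leading byte 0xF4 = 11110100 → 4-byte char #2 = F4 86 BB 8B.
Offset 6: leading byte 0xF4 = 11110100 → 4-byte char #3 = F4 82 8E 88.
Leading byte 0xF4 = 11110100 matches 11110xxx → 4-byte sequence.
Byte 1: 0xF4 = 11110100, payload 100 (3 bits).
Byte 2: 0x82 = 10000010 (10xxxxxx ✓), payload 000010.
Byte 3: 0x8E = 10001110 (10xxxxxx ✓), payload 001110.
Byte 4: 0x88 = 10001000 (10xxxxxx ✓), payload 001000.
Concatenate: 100000010001110001000 = 0x102388 (21 bits → U+102388).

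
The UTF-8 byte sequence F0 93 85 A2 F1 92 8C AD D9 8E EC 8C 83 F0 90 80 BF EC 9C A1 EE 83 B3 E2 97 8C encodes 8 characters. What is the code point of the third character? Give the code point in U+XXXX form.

Offset 0: leading byte 0xF0 = 11110000 → 4-byte char #1 = F0 93 85 A2.
Offset 4: leading byte 0xF1 = 11110001 → 4-byte char #2 = F1 92 8C AD.
Offset 8: leading byte 0xD9 = 11011001 → 2-byte char #3 = D9 8E.
Leading byte 0xD9 = 11011001 matches 110xxxxx → 2-byte sequence.
Byte 1: 0xD9 = 11011001, payload 11001 (5 bits).
Byte 2: 0x8E = 10001110 (10xxxxxx ✓), payload 001110.
Concatenate: 11001001110 = 0x64E (11 bits → U+064E).

U+064E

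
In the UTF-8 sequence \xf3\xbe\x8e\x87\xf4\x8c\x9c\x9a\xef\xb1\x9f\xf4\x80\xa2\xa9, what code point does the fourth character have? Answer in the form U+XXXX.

U+1008A9

Offset 0: leading byte 0xF3 = 11110011 → 4-byte char #1 = F3 BE 8E 87.
Offset 4: leading byte 0xF4 = 11110100 → 4-byte char #2 = F4 8C 9C 9A.
Offset 8: leading byte 0xEF = 11101111 → 3-byte char #3 = EF B1 9F.
Offset 11: leading byte 0xF4 = 11110100 → 4-byte char #4 = F4 80 A2 A9.
Leading byte 0xF4 = 11110100 matches 11110xxx → 4-byte sequence.
Byte 1: 0xF4 = 11110100, payload 100 (3 bits).
Byte 2: 0x80 = 10000000 (10xxxxxx ✓), payload 000000.
Byte 3: 0xA2 = 10100010 (10xxxxxx ✓), payload 100010.
Byte 4: 0xA9 = 10101001 (10xxxxxx ✓), payload 101001.
Concatenate: 100000000100010101001 = 0x1008A9 (21 bits → U+1008A9).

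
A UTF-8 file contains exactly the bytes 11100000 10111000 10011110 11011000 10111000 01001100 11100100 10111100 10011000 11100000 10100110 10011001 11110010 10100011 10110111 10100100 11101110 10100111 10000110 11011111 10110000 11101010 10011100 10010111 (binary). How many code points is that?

9

Byte at offset 0: 0xE0 = 11100000 → 3-byte char (#1). Advance 3.
Byte at offset 3: 0xD8 = 11011000 → 2-byte char (#2). Advance 2.
Byte at offset 5: 0x4C = 01001100 → 1-byte char (#3). Advance 1.
Byte at offset 6: 0xE4 = 11100100 → 3-byte char (#4). Advance 3.
Byte at offset 9: 0xE0 = 11100000 → 3-byte char (#5). Advance 3.
Byte at offset 12: 0xF2 = 11110010 → 4-byte char (#6). Advance 4.
Byte at offset 16: 0xEE = 11101110 → 3-byte char (#7). Advance 3.
Byte at offset 19: 0xDF = 11011111 → 2-byte char (#8). Advance 2.
Byte at offset 21: 0xEA = 11101010 → 3-byte char (#9). Advance 3.
Reached end at offset 24 after 9 code points.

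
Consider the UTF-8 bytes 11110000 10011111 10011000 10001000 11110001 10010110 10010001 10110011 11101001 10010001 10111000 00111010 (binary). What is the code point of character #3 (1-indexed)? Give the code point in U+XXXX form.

U+9478

Offset 0: leading byte 0xF0 = 11110000 → 4-byte char #1 = F0 9F 98 88.
Offset 4: leading byte 0xF1 = 11110001 → 4-byte char #2 = F1 96 91 B3.
Offset 8: leading byte 0xE9 = 11101001 → 3-byte char #3 = E9 91 B8.
Leading byte 0xE9 = 11101001 matches 1110xxxx → 3-byte sequence.
Byte 1: 0xE9 = 11101001, payload 1001 (4 bits).
Byte 2: 0x91 = 10010001 (10xxxxxx ✓), payload 010001.
Byte 3: 0xB8 = 10111000 (10xxxxxx ✓), payload 111000.
Concatenate: 1001010001111000 = 0x9478 (16 bits → U+9478).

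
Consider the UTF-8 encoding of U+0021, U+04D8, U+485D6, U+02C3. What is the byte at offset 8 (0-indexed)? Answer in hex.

0x83

U+0021 → 1-byte form 21 at offsets 0–0.
U+04D8 → 2-byte form D3 98 at offsets 1–2.
U+485D6 → 4-byte form F1 88 97 96 at offsets 3–6.
U+02C3 → 2-byte form CB 83 at offsets 7–8.
Offset 8 falls in char 4's range; it's byte 2 of CB 83 = 0x83.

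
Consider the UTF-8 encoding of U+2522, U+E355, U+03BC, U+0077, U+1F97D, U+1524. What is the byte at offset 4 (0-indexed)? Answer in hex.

0x8D

U+2522 → 3-byte form E2 94 A2 at offsets 0–2.
U+E355 → 3-byte form EE 8D 95 at offsets 3–5.
Offset 4 falls in char 2's range; it's byte 2 of EE 8D 95 = 0x8D.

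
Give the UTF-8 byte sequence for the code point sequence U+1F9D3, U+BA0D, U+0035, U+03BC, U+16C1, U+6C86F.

U+1F9D3: 4-byte form → F0 9F A7 93.
U+BA0D: 3-byte form → EB A8 8D.
U+0035: 1-byte form → 35.
U+03BC: 2-byte form → CE BC.
U+16C1: 3-byte form → E1 9B 81.
U+6C86F: 4-byte form → F1 AC A1 AF.
Concatenated (17 bytes): F0 9F A7 93 EB A8 8D 35 CE BC E1 9B 81 F1 AC A1 AF.

F0 9F A7 93 EB A8 8D 35 CE BC E1 9B 81 F1 AC A1 AF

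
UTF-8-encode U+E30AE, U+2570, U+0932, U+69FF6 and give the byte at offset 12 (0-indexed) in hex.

0xBF

U+E30AE → 4-byte form F3 A3 82 AE at offsets 0–3.
U+2570 → 3-byte form E2 95 B0 at offsets 4–6.
U+0932 → 3-byte form E0 A4 B2 at offsets 7–9.
U+69FF6 → 4-byte form F1 A9 BF B6 at offsets 10–13.
Offset 12 falls in char 4's range; it's byte 3 of F1 A9 BF B6 = 0xBF.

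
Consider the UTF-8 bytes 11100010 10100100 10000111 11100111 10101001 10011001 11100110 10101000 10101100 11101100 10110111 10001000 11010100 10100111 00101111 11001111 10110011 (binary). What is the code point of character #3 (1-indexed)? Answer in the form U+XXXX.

Offset 0: leading byte 0xE2 = 11100010 → 3-byte char #1 = E2 A4 87.
Offset 3: leading byte 0xE7 = 11100111 → 3-byte char #2 = E7 A9 99.
Offset 6: leading byte 0xE6 = 11100110 → 3-byte char #3 = E6 A8 AC.
Leading byte 0xE6 = 11100110 matches 1110xxxx → 3-byte sequence.
Byte 1: 0xE6 = 11100110, payload 0110 (4 bits).
Byte 2: 0xA8 = 10101000 (10xxxxxx ✓), payload 101000.
Byte 3: 0xAC = 10101100 (10xxxxxx ✓), payload 101100.
Concatenate: 0110101000101100 = 0x6A2C (16 bits → U+6A2C).

U+6A2C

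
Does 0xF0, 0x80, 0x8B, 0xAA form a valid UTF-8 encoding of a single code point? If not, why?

invalid (overlong encoding)

Leading byte 0xF0 = 11110000 → 4-byte form.
Continuation bytes all match 10xxxxxx. Payload decodes to 0x2EA.
But 0x2EA < 0x10000, the minimum for a 4-byte sequence — this is an overlong encoding.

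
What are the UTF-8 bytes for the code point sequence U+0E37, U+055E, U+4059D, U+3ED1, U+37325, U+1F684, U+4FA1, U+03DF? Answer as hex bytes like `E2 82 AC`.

E0 B8 B7 D5 9E F1 80 96 9D E3 BB 91 F0 B7 8C A5 F0 9F 9A 84 E4 BE A1 CF 9F

U+0E37: 3-byte form → E0 B8 B7.
U+055E: 2-byte form → D5 9E.
U+4059D: 4-byte form → F1 80 96 9D.
U+3ED1: 3-byte form → E3 BB 91.
U+37325: 4-byte form → F0 B7 8C A5.
U+1F684: 4-byte form → F0 9F 9A 84.
U+4FA1: 3-byte form → E4 BE A1.
U+03DF: 2-byte form → CF 9F.
Concatenated (25 bytes): E0 B8 B7 D5 9E F1 80 96 9D E3 BB 91 F0 B7 8C A5 F0 9F 9A 84 E4 BE A1 CF 9F.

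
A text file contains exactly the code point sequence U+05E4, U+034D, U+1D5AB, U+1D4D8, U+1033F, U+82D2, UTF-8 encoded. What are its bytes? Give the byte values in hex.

D7 A4 CD 8D F0 9D 96 AB F0 9D 93 98 F0 90 8C BF E8 8B 92

U+05E4: 2-byte form → D7 A4.
U+034D: 2-byte form → CD 8D.
U+1D5AB: 4-byte form → F0 9D 96 AB.
U+1D4D8: 4-byte form → F0 9D 93 98.
U+1033F: 4-byte form → F0 90 8C BF.
U+82D2: 3-byte form → E8 8B 92.
Concatenated (19 bytes): D7 A4 CD 8D F0 9D 96 AB F0 9D 93 98 F0 90 8C BF E8 8B 92.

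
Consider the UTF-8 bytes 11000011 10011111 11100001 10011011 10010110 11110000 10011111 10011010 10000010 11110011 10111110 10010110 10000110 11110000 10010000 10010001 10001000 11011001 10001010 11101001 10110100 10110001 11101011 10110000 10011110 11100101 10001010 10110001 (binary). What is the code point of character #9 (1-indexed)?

Offset 0: leading byte 0xC3 = 11000011 → 2-byte char #1 = C3 9F.
Offset 2: leading byte 0xE1 = 11100001 → 3-byte char #2 = E1 9B 96.
Offset 5: leading byte 0xF0 = 11110000 → 4-byte char #3 = F0 9F 9A 82.
Offset 9: leading byte 0xF3 = 11110011 → 4-byte char #4 = F3 BE 96 86.
Offset 13: leading byte 0xF0 = 11110000 → 4-byte char #5 = F0 90 91 88.
Offset 17: leading byte 0xD9 = 11011001 → 2-byte char #6 = D9 8A.
Offset 19: leading byte 0xE9 = 11101001 → 3-byte char #7 = E9 B4 B1.
Offset 22: leading byte 0xEB = 11101011 → 3-byte char #8 = EB B0 9E.
Offset 25: leading byte 0xE5 = 11100101 → 3-byte char #9 = E5 8A B1.
Leading byte 0xE5 = 11100101 matches 1110xxxx → 3-byte sequence.
Byte 1: 0xE5 = 11100101, payload 0101 (4 bits).
Byte 2: 0x8A = 10001010 (10xxxxxx ✓), payload 001010.
Byte 3: 0xB1 = 10110001 (10xxxxxx ✓), payload 110001.
Concatenate: 0101001010110001 = 0x52B1 (16 bits → U+52B1).

U+52B1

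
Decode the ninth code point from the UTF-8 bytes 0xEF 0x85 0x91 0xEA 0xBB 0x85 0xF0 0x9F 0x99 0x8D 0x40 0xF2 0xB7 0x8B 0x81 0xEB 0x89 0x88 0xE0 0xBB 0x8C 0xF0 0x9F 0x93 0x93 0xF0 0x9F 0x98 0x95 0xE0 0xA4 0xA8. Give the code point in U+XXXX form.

U+1F615

Offset 0: leading byte 0xEF = 11101111 → 3-byte char #1 = EF 85 91.
Offset 3: leading byte 0xEA = 11101010 → 3-byte char #2 = EA BB 85.
Offset 6: leading byte 0xF0 = 11110000 → 4-byte char #3 = F0 9F 99 8D.
Offset 10: leading byte 0x40 = 01000000 → 1-byte char #4 = 40.
Offset 11: leading byte 0xF2 = 11110010 → 4-byte char #5 = F2 B7 8B 81.
Offset 15: leading byte 0xEB = 11101011 → 3-byte char #6 = EB 89 88.
Offset 18: leading byte 0xE0 = 11100000 → 3-byte char #7 = E0 BB 8C.
Offset 21: leading byte 0xF0 = 11110000 → 4-byte char #8 = F0 9F 93 93.
Offset 25: leading byte 0xF0 = 11110000 → 4-byte char #9 = F0 9F 98 95.
Leading byte 0xF0 = 11110000 matches 11110xxx → 4-byte sequence.
Byte 1: 0xF0 = 11110000, payload 000 (3 bits).
Byte 2: 0x9F = 10011111 (10xxxxxx ✓), payload 011111.
Byte 3: 0x98 = 10011000 (10xxxxxx ✓), payload 011000.
Byte 4: 0x95 = 10010101 (10xxxxxx ✓), payload 010101.
Concatenate: 000011111011000010101 = 0x1F615 (21 bits → U+1F615).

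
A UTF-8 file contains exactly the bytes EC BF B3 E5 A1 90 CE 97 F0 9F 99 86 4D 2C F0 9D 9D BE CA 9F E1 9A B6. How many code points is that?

Byte at offset 0: 0xEC = 11101100 → 3-byte char (#1). Advance 3.
Byte at offset 3: 0xE5 = 11100101 → 3-byte char (#2). Advance 3.
Byte at offset 6: 0xCE = 11001110 → 2-byte char (#3). Advance 2.
Byte at offset 8: 0xF0 = 11110000 → 4-byte char (#4). Advance 4.
Byte at offset 12: 0x4D = 01001101 → 1-byte char (#5). Advance 1.
Byte at offset 13: 0x2C = 00101100 → 1-byte char (#6). Advance 1.
Byte at offset 14: 0xF0 = 11110000 → 4-byte char (#7). Advance 4.
Byte at offset 18: 0xCA = 11001010 → 2-byte char (#8). Advance 2.
Byte at offset 20: 0xE1 = 11100001 → 3-byte char (#9). Advance 3.
Reached end at offset 23 after 9 code points.

9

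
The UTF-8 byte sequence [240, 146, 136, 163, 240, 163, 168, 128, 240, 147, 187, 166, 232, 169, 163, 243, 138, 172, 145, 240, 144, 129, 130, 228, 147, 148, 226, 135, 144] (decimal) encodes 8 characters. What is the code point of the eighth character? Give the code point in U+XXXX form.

U+21D0

Offset 0: leading byte 0xF0 = 11110000 → 4-byte char #1 = F0 92 88 A3.
Offset 4: leading byte 0xF0 = 11110000 → 4-byte char #2 = F0 A3 A8 80.
Offset 8: leading byte 0xF0 = 11110000 → 4-byte char #3 = F0 93 BB A6.
Offset 12: leading byte 0xE8 = 11101000 → 3-byte char #4 = E8 A9 A3.
Offset 15: leading byte 0xF3 = 11110011 → 4-byte char #5 = F3 8A AC 91.
Offset 19: leading byte 0xF0 = 11110000 → 4-byte char #6 = F0 90 81 82.
Offset 23: leading byte 0xE4 = 11100100 → 3-byte char #7 = E4 93 94.
Offset 26: leading byte 0xE2 = 11100010 → 3-byte char #8 = E2 87 90.
Leading byte 0xE2 = 11100010 matches 1110xxxx → 3-byte sequence.
Byte 1: 0xE2 = 11100010, payload 0010 (4 bits).
Byte 2: 0x87 = 10000111 (10xxxxxx ✓), payload 000111.
Byte 3: 0x90 = 10010000 (10xxxxxx ✓), payload 010000.
Concatenate: 0010000111010000 = 0x21D0 (16 bits → U+21D0).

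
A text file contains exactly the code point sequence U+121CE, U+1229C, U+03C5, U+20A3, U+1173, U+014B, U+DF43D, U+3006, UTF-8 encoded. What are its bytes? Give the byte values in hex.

F0 92 87 8E F0 92 8A 9C CF 85 E2 82 A3 E1 85 B3 C5 8B F3 9F 90 BD E3 80 86

U+121CE: 4-byte form → F0 92 87 8E.
U+1229C: 4-byte form → F0 92 8A 9C.
U+03C5: 2-byte form → CF 85.
U+20A3: 3-byte form → E2 82 A3.
U+1173: 3-byte form → E1 85 B3.
U+014B: 2-byte form → C5 8B.
U+DF43D: 4-byte form → F3 9F 90 BD.
U+3006: 3-byte form → E3 80 86.
Concatenated (25 bytes): F0 92 87 8E F0 92 8A 9C CF 85 E2 82 A3 E1 85 B3 C5 8B F3 9F 90 BD E3 80 86.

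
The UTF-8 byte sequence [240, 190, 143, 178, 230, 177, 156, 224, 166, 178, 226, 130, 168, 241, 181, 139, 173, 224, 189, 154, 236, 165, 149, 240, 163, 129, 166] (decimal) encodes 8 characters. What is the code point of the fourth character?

Offset 0: leading byte 0xF0 = 11110000 → 4-byte char #1 = F0 BE 8F B2.
Offset 4: leading byte 0xE6 = 11100110 → 3-byte char #2 = E6 B1 9C.
Offset 7: leading byte 0xE0 = 11100000 → 3-byte char #3 = E0 A6 B2.
Offset 10: leading byte 0xE2 = 11100010 → 3-byte char #4 = E2 82 A8.
Leading byte 0xE2 = 11100010 matches 1110xxxx → 3-byte sequence.
Byte 1: 0xE2 = 11100010, payload 0010 (4 bits).
Byte 2: 0x82 = 10000010 (10xxxxxx ✓), payload 000010.
Byte 3: 0xA8 = 10101000 (10xxxxxx ✓), payload 101000.
Concatenate: 0010000010101000 = 0x20A8 (16 bits → U+20A8).

U+20A8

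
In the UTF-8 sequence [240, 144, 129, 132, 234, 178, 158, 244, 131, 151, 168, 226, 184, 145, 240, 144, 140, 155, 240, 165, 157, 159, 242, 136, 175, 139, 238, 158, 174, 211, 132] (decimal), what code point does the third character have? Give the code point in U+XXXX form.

U+1035E8

Offset 0: leading byte 0xF0 = 11110000 → 4-byte char #1 = F0 90 81 84.
Offset 4: leading byte 0xEA = 11101010 → 3-byte char #2 = EA B2 9E.
Offset 7: leading byte 0xF4 = 11110100 → 4-byte char #3 = F4 83 97 A8.
Leading byte 0xF4 = 11110100 matches 11110xxx → 4-byte sequence.
Byte 1: 0xF4 = 11110100, payload 100 (3 bits).
Byte 2: 0x83 = 10000011 (10xxxxxx ✓), payload 000011.
Byte 3: 0x97 = 10010111 (10xxxxxx ✓), payload 010111.
Byte 4: 0xA8 = 10101000 (10xxxxxx ✓), payload 101000.
Concatenate: 100000011010111101000 = 0x1035E8 (21 bits → U+1035E8).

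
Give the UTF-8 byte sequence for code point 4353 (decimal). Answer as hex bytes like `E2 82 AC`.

E1 84 81

U+1101 = 0x1101 = 4353 decimal. In range U+0800–U+FFFF → 3-byte form: 1110xxxx 10xxxxxx 10xxxxxx.
Binary (16 bits): 0001000100000001.
Split 4+6+6: 0001 | 000100 | 000001.
Byte 1: 11100001 = 0xE1.
Byte 2: 10000100 = 0x84.
Byte 3: 10000001 = 0x81.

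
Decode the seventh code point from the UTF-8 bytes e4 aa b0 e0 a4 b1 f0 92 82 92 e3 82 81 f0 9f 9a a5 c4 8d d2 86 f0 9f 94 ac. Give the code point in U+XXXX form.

Offset 0: leading byte 0xE4 = 11100100 → 3-byte char #1 = E4 AA B0.
Offset 3: leading byte 0xE0 = 11100000 → 3-byte char #2 = E0 A4 B1.
Offset 6: leading byte 0xF0 = 11110000 → 4-byte char #3 = F0 92 82 92.
Offset 10: leading byte 0xE3 = 11100011 → 3-byte char #4 = E3 82 81.
Offset 13: leading byte 0xF0 = 11110000 → 4-byte char #5 = F0 9F 9A A5.
Offset 17: leading byte 0xC4 = 11000100 → 2-byte char #6 = C4 8D.
Offset 19: leading byte 0xD2 = 11010010 → 2-byte char #7 = D2 86.
Leading byte 0xD2 = 11010010 matches 110xxxxx → 2-byte sequence.
Byte 1: 0xD2 = 11010010, payload 10010 (5 bits).
Byte 2: 0x86 = 10000110 (10xxxxxx ✓), payload 000110.
Concatenate: 10010000110 = 0x486 (11 bits → U+0486).

U+0486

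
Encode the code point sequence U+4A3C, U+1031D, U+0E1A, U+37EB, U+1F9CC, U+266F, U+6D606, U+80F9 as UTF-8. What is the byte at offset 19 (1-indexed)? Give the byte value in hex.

1-indexed offset 19 is 0-indexed offset 18.
U+4A3C → 3-byte form E4 A8 BC at offsets 0–2.
U+1031D → 4-byte form F0 90 8C 9D at offsets 3–6.
U+0E1A → 3-byte form E0 B8 9A at offsets 7–9.
U+37EB → 3-byte form E3 9F AB at offsets 10–12.
U+1F9CC → 4-byte form F0 9F A7 8C at offsets 13–16.
U+266F → 3-byte form E2 99 AF at offsets 17–19.
Offset 18 falls in char 6's range; it's byte 2 of E2 99 AF = 0x99.

0x99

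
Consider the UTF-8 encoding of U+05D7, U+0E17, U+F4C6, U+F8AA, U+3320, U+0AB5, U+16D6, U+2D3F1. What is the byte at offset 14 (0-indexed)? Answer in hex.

U+05D7 → 2-byte form D7 97 at offsets 0–1.
U+0E17 → 3-byte form E0 B8 97 at offsets 2–4.
U+F4C6 → 3-byte form EF 93 86 at offsets 5–7.
U+F8AA → 3-byte form EF A2 AA at offsets 8–10.
U+3320 → 3-byte form E3 8C A0 at offsets 11–13.
U+0AB5 → 3-byte form E0 AA B5 at offsets 14–16.
Offset 14 falls in char 6's range; it's byte 1 of E0 AA B5 = 0xE0.

0xE0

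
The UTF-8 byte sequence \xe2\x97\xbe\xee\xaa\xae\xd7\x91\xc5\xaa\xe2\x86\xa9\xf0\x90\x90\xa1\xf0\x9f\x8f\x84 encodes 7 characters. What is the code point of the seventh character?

U+1F3C4

Offset 0: leading byte 0xE2 = 11100010 → 3-byte char #1 = E2 97 BE.
Offset 3: leading byte 0xEE = 11101110 → 3-byte char #2 = EE AA AE.
Offset 6: leading byte 0xD7 = 11010111 → 2-byte char #3 = D7 91.
Offset 8: leading byte 0xC5 = 11000101 → 2-byte char #4 = C5 AA.
Offset 10: leading byte 0xE2 = 11100010 → 3-byte char #5 = E2 86 A9.
Offset 13: leading byte 0xF0 = 11110000 → 4-byte char #6 = F0 90 90 A1.
Offset 17: leading byte 0xF0 = 11110000 → 4-byte char #7 = F0 9F 8F 84.
Leading byte 0xF0 = 11110000 matches 11110xxx → 4-byte sequence.
Byte 1: 0xF0 = 11110000, payload 000 (3 bits).
Byte 2: 0x9F = 10011111 (10xxxxxx ✓), payload 011111.
Byte 3: 0x8F = 10001111 (10xxxxxx ✓), payload 001111.
Byte 4: 0x84 = 10000100 (10xxxxxx ✓), payload 000100.
Concatenate: 000011111001111000100 = 0x1F3C4 (21 bits → U+1F3C4).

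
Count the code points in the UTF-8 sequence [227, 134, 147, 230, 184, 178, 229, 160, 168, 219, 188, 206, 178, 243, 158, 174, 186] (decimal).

6

Byte at offset 0: 0xE3 = 11100011 → 3-byte char (#1). Advance 3.
Byte at offset 3: 0xE6 = 11100110 → 3-byte char (#2). Advance 3.
Byte at offset 6: 0xE5 = 11100101 → 3-byte char (#3). Advance 3.
Byte at offset 9: 0xDB = 11011011 → 2-byte char (#4). Advance 2.
Byte at offset 11: 0xCE = 11001110 → 2-byte char (#5). Advance 2.
Byte at offset 13: 0xF3 = 11110011 → 4-byte char (#6). Advance 4.
Reached end at offset 17 after 6 code points.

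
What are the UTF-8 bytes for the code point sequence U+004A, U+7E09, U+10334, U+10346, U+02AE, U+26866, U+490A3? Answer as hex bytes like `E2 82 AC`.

U+004A: 1-byte form → 4A.
U+7E09: 3-byte form → E7 B8 89.
U+10334: 4-byte form → F0 90 8C B4.
U+10346: 4-byte form → F0 90 8D 86.
U+02AE: 2-byte form → CA AE.
U+26866: 4-byte form → F0 A6 A1 A6.
U+490A3: 4-byte form → F1 89 82 A3.
Concatenated (22 bytes): 4A E7 B8 89 F0 90 8C B4 F0 90 8D 86 CA AE F0 A6 A1 A6 F1 89 82 A3.

4A E7 B8 89 F0 90 8C B4 F0 90 8D 86 CA AE F0 A6 A1 A6 F1 89 82 A3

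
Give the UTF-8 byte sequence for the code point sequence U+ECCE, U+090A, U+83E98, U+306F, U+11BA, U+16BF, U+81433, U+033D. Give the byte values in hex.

U+ECCE: 3-byte form → EE B3 8E.
U+090A: 3-byte form → E0 A4 8A.
U+83E98: 4-byte form → F2 83 BA 98.
U+306F: 3-byte form → E3 81 AF.
U+11BA: 3-byte form → E1 86 BA.
U+16BF: 3-byte form → E1 9A BF.
U+81433: 4-byte form → F2 81 90 B3.
U+033D: 2-byte form → CC BD.
Concatenated (25 bytes): EE B3 8E E0 A4 8A F2 83 BA 98 E3 81 AF E1 86 BA E1 9A BF F2 81 90 B3 CC BD.

EE B3 8E E0 A4 8A F2 83 BA 98 E3 81 AF E1 86 BA E1 9A BF F2 81 90 B3 CC BD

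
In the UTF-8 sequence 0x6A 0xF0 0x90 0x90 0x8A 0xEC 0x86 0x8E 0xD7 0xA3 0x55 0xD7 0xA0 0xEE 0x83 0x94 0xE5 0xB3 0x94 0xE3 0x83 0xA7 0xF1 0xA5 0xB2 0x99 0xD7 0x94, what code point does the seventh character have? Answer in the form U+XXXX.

U+E0D4

Offset 0: leading byte 0x6A = 01101010 → 1-byte char #1 = 6A.
Offset 1: leading byte 0xF0 = 11110000 → 4-byte char #2 = F0 90 90 8A.
Offset 5: leading byte 0xEC = 11101100 → 3-byte char #3 = EC 86 8E.
Offset 8: leading byte 0xD7 = 11010111 → 2-byte char #4 = D7 A3.
Offset 10: leading byte 0x55 = 01010101 → 1-byte char #5 = 55.
Offset 11: leading byte 0xD7 = 11010111 → 2-byte char #6 = D7 A0.
Offset 13: leading byte 0xEE = 11101110 → 3-byte char #7 = EE 83 94.
Leading byte 0xEE = 11101110 matches 1110xxxx → 3-byte sequence.
Byte 1: 0xEE = 11101110, payload 1110 (4 bits).
Byte 2: 0x83 = 10000011 (10xxxxxx ✓), payload 000011.
Byte 3: 0x94 = 10010100 (10xxxxxx ✓), payload 010100.
Concatenate: 1110000011010100 = 0xE0D4 (16 bits → U+E0D4).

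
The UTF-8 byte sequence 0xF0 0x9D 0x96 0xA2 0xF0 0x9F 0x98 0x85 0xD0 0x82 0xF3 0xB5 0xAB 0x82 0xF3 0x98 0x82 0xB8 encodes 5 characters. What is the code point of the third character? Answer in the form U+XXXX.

U+0402

Offset 0: leading byte 0xF0 = 11110000 → 4-byte char #1 = F0 9D 96 A2.
Offset 4: leading byte 0xF0 = 11110000 → 4-byte char #2 = F0 9F 98 85.
Offset 8: leading byte 0xD0 = 11010000 → 2-byte char #3 = D0 82.
Leading byte 0xD0 = 11010000 matches 110xxxxx → 2-byte sequence.
Byte 1: 0xD0 = 11010000, payload 10000 (5 bits).
Byte 2: 0x82 = 10000010 (10xxxxxx ✓), payload 000010.
Concatenate: 10000000010 = 0x402 (11 bits → U+0402).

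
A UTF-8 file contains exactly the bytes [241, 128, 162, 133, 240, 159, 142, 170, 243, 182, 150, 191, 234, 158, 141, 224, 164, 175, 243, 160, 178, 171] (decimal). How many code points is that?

6

Byte at offset 0: 0xF1 = 11110001 → 4-byte char (#1). Advance 4.
Byte at offset 4: 0xF0 = 11110000 → 4-byte char (#2). Advance 4.
Byte at offset 8: 0xF3 = 11110011 → 4-byte char (#3). Advance 4.
Byte at offset 12: 0xEA = 11101010 → 3-byte char (#4). Advance 3.
Byte at offset 15: 0xE0 = 11100000 → 3-byte char (#5). Advance 3.
Byte at offset 18: 0xF3 = 11110011 → 4-byte char (#6). Advance 4.
Reached end at offset 22 after 6 code points.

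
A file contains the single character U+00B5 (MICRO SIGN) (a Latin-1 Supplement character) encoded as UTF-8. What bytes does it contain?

U+00B5 = 0xB5 = 181 decimal. In range U+0080–U+07FF → 2-byte form: 110xxxxx 10xxxxxx.
Binary (11 bits): 00010110101.
Split 5+6: 00010 | 110101.
Byte 1: 11000010 = 0xC2.
Byte 2: 10110101 = 0xB5.

C2 B5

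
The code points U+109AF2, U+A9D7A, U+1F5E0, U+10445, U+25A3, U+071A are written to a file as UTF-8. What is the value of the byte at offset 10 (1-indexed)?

0x9F

1-indexed offset 10 is 0-indexed offset 9.
U+109AF2 → 4-byte form F4 89 AB B2 at offsets 0–3.
U+A9D7A → 4-byte form F2 A9 B5 BA at offsets 4–7.
U+1F5E0 → 4-byte form F0 9F 97 A0 at offsets 8–11.
Offset 9 falls in char 3's range; it's byte 2 of F0 9F 97 A0 = 0x9F.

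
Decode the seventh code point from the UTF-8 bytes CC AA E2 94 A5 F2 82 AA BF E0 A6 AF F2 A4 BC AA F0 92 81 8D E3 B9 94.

U+3E54

Offset 0: leading byte 0xCC = 11001100 → 2-byte char #1 = CC AA.
Offset 2: leading byte 0xE2 = 11100010 → 3-byte char #2 = E2 94 A5.
Offset 5: leading byte 0xF2 = 11110010 → 4-byte char #3 = F2 82 AA BF.
Offset 9: leading byte 0xE0 = 11100000 → 3-byte char #4 = E0 A6 AF.
Offset 12: leading byte 0xF2 = 11110010 → 4-byte char #5 = F2 A4 BC AA.
Offset 16: leading byte 0xF0 = 11110000 → 4-byte char #6 = F0 92 81 8D.
Offset 20: leading byte 0xE3 = 11100011 → 3-byte char #7 = E3 B9 94.
Leading byte 0xE3 = 11100011 matches 1110xxxx → 3-byte sequence.
Byte 1: 0xE3 = 11100011, payload 0011 (4 bits).
Byte 2: 0xB9 = 10111001 (10xxxxxx ✓), payload 111001.
Byte 3: 0x94 = 10010100 (10xxxxxx ✓), payload 010100.
Concatenate: 0011111001010100 = 0x3E54 (16 bits → U+3E54).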